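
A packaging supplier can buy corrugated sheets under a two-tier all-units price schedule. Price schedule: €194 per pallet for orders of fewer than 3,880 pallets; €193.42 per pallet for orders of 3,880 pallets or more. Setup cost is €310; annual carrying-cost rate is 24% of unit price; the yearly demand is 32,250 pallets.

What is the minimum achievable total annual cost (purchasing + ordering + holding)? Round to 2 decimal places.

€6,287,011.76

H₁ = 24%×€194 = €46.5600;  H₂ = 24%×€193.42 = €46.4208
EOQ₁ = √(2×32,250×310/46.5600) = 655.32  (< 3,880, feasible at tier 1)
EOQ₂ = √(2×32,250×310/46.4208) = 656.30  (< 3,880 → use Q = 3,880 at tier-2 price)
TC(tier 1 (EOQ₁), Q≈655.3) = €6,287,011.76
TC(tier 2, Q≈3,880.0) = €6,330,428.03
Minimum at tier 1 (EOQ₁): €6,287,011.76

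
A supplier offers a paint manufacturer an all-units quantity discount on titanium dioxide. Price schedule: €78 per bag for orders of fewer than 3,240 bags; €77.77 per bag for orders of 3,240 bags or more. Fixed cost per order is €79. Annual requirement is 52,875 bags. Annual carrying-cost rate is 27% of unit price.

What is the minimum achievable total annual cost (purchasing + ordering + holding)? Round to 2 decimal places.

€4,137,514.26

H₁ = 27%×€78 = €21.0600;  H₂ = 27%×€77.77 = €20.9979
EOQ₁ = √(2×52,875×79/21.0600) = 629.83  (< 3,240, feasible at tier 1)
EOQ₂ = √(2×52,875×79/20.9979) = 630.76  (< 3,240 → use Q = 3,240 at tier-2 price)
TC(tier 1 (EOQ₁), Q≈629.8) = €4,137,514.26
TC(tier 2, Q≈3,240.0) = €4,147,394.58
Minimum at tier 1 (EOQ₁): €4,137,514.26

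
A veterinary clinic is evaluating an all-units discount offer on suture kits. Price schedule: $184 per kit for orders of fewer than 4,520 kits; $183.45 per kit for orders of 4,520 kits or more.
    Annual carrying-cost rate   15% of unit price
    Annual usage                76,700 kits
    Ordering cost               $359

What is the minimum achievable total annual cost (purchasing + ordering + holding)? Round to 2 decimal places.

H₁ = 15%×$184 = $27.6000;  H₂ = 15%×$183.45 = $27.5175
EOQ₁ = √(2×76,700×359/27.6000) = 1,412.55  (< 4,520, feasible at tier 1)
EOQ₂ = √(2×76,700×359/27.5175) = 1,414.67  (< 4,520 → use Q = 4,520 at tier-2 price)
TC(tier 1 (EOQ₁), Q≈1,412.6) = $14,151,786.52
TC(tier 2, Q≈4,520.0) = $14,138,896.43
Minimum at tier 2: $14,138,896.43

$14,138,896.43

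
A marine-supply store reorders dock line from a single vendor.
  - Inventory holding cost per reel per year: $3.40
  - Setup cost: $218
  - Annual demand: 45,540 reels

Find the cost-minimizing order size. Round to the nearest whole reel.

2,417 reels

Q* = √(2·D·S / H) = √(2·45,540·218 / 3.4) = √5,839,835.3 ≈ 2,416.58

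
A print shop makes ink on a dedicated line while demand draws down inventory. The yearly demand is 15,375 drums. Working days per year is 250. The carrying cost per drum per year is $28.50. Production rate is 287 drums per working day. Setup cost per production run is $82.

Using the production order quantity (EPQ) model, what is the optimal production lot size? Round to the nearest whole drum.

336 drums

Daily demand d = 15,375/250 = 61.500; p = 287; 1 − d/p = 0.78571
EPQ = √(2DS / (H(1 − d/p)))
    = √(2 × 15,375 × 82 / (28.5 × 0.78571)) ≈ 335.56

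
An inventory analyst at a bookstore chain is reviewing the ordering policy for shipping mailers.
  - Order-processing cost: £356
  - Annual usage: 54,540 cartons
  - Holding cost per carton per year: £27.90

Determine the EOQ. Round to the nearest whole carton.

EOQ = √(2DS/H) = √(2 × 54,540 × 356 / 27.9)
    = √(1,391,845.16) ≈ 1,179.76

1,180 cartons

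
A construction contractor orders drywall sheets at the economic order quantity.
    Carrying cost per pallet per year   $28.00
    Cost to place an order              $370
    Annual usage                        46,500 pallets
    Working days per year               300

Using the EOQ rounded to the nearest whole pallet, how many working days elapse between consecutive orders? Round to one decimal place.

Q* = √(2·D·S / H) = √(2·46,500·370 / 28) = √1,228,928.6 ≈ 1,108.57 → Q = 1,109 pallets
T = Q/D × 300 days = 1,109/46,500 × 300 = 7.155 days

7.2 days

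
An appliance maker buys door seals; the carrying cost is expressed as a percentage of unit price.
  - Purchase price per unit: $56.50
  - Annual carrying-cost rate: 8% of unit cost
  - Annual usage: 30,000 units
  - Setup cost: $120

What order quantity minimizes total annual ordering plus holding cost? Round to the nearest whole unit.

Carrying cost H = $56.5 × 8% = $4.5200/unit/yr
Optimal lot size Q* = (2 × 30,000 × $120 / $4.52)^½ ≈ 1,262.11

1,262 units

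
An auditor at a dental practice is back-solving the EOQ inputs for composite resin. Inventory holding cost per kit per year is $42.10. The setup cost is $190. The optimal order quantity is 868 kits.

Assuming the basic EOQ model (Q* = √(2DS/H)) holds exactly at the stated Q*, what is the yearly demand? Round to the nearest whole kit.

From Q* = √(2DS/H) ⇒ Q*² = 2DS/H.
D = Q²H / (2S) = 868² × 42.1 / (2 × 190) = 83,471.45

83,471 kits per year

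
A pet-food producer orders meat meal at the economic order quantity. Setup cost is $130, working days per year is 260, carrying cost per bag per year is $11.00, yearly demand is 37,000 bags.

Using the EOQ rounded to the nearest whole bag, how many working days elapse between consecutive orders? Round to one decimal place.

Optimal lot size Q* = (2 × 37,000 × $130 / $11)^½ ≈ 935.17 → Q = 935 bags
Days between orders = 260 / (D/Q) = 260 / 39.572 ≈ 6.570

6.6 days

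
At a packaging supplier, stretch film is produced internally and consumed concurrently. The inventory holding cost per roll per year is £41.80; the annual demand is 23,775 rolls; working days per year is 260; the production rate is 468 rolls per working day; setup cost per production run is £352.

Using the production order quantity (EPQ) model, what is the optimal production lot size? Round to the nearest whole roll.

Daily demand d = 23,775/260 = 91.442; p = 468; 1 − d/p = 0.80461
EPQ = √(2DS / (H(1 − d/p)))
    = √(2 × 23,775 × 352 / (41.8 × 0.80461)) ≈ 705.45

705 rolls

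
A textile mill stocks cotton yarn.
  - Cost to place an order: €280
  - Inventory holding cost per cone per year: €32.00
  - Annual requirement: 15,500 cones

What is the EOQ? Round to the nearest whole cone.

Optimal lot size Q* = (2 × 15,500 × €280 / €32)^½ ≈ 520.82

521 cones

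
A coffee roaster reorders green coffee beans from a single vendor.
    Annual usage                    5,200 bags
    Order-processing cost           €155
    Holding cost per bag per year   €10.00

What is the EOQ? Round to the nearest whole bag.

401 bags

EOQ = √(2DS/H) = √(2 × 5,200 × 155 / 10)
    = √(161,200.00) ≈ 401.50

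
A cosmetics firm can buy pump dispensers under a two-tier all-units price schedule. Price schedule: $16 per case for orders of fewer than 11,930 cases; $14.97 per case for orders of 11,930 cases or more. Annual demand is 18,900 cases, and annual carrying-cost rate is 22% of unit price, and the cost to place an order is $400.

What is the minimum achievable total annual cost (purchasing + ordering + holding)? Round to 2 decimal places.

H₁ = 22%×$16 = $3.5200;  H₂ = 22%×$14.97 = $3.2934
EOQ₁ = √(2×18,900×400/3.5200) = 2,072.55  (< 11,930, feasible at tier 1)
EOQ₂ = √(2×18,900×400/3.2934) = 2,142.66  (< 11,930 → use Q = 11,930 at tier-2 price)
TC(tier 1 (EOQ₁), Q≈2,072.5) = $309,695.37
TC(tier 2, Q≈11,930.0) = $303,211.83
Minimum at tier 2: $303,211.83

$303,211.83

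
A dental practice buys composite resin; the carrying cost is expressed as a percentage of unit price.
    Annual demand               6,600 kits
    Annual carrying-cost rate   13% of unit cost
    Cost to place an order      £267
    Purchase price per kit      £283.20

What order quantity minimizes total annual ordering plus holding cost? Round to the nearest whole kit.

309 kits

Holding cost per kit per year: H = 13% × £283.2 = £36.8160
Q* = √(2·D·S / H) = √(2·6,600·267 / 36.816) = √95,730.1 ≈ 309.40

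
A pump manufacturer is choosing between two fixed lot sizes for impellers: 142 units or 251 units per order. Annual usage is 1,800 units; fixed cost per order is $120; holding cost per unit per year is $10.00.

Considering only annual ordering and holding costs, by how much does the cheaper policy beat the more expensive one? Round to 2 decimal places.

TC(Q) = (D/Q)S + (Q/2)H
TC(142) = (1,800/142)×120 + (142/2)×10 = $2,231.13
TC(251) = (1,800/251)×120 + (251/2)×10 = $2,115.56
Cheaper: Q = 251.  Difference = $115.57

$115.57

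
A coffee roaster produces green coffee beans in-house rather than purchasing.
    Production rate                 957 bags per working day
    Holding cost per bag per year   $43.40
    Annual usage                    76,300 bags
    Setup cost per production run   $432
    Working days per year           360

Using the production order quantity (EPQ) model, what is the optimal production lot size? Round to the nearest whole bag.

d = 76,300/360 = 211.9444 bags/day;  effective holding cost H(1 − d/p) = 43.4·(1 − 211.9444/957) = 33.78831
Q* = √(2DS / H_eff) = √(2·76,300·432 / 33.78831) ≈ 1,396.81

1,397 bags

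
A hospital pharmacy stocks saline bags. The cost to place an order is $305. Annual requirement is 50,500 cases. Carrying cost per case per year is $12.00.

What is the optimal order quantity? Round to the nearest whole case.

2DS/H = 2·50,500·305/12 = 2,567,083.33
EOQ = √2,567,083.33 ≈ 1,602.21

1,602 cases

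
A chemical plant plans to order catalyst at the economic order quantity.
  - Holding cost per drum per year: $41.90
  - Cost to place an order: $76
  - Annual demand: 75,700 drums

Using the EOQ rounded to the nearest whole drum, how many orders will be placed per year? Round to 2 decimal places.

Optimal lot size Q* = (2 × 75,700 × $76 / $41.9)^½ ≈ 524.04 → Q = 524
Orders per year = D/Q = 75,700 / 524 = 144.466

144.47 orders per year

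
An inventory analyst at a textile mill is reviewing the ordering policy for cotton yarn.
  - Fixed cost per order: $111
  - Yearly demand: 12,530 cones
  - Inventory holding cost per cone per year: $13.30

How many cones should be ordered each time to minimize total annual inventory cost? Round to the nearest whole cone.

457 cones

2DS/H = 2·12,530·111/13.3 = 209,147.37
EOQ = √209,147.37 ≈ 457.33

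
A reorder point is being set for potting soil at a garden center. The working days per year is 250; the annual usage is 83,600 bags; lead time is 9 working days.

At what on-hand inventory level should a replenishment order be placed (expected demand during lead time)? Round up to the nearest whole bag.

Daily demand d = 83,600 / 250 = 334.400 bags/day
Demand during lead time = 334.400 × 9 = 3,009.60
Reorder point = 3,009.60 → round up

3,010 bags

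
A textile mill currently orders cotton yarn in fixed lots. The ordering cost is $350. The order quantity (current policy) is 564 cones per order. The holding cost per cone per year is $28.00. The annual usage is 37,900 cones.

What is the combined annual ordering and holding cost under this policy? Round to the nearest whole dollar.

$31,416

Annual ordering cost = (D/Q)·S = (37,900/564) × 350 = $23,519.50
Annual holding cost  = (Q/2)·H = (564/2) × 28 = $7,896.00
Total = $23,519.50 + $7,896.00 = $31,415.50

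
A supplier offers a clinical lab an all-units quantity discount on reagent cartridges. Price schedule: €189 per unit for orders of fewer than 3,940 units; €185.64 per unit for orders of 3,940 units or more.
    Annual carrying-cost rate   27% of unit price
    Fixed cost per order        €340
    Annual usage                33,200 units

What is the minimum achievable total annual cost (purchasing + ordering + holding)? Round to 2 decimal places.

€6,264,854.89

H₁ = 27%×€189 = €51.0300;  H₂ = 27%×€185.64 = €50.1228
EOQ₁ = √(2×33,200×340/51.0300) = 665.14  (< 3,940, feasible at tier 1)
EOQ₂ = √(2×33,200×340/50.1228) = 671.13  (< 3,940 → use Q = 3,940 at tier-2 price)
TC(tier 1 (EOQ₁), Q≈665.1) = €6,308,741.91
TC(tier 2, Q≈3,940.0) = €6,264,854.89
Minimum at tier 2: €6,264,854.89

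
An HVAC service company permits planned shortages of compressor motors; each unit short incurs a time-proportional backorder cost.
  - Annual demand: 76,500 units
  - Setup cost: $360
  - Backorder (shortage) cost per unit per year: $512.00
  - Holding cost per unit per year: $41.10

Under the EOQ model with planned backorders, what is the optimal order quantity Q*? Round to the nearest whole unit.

1,203 units

Q* = √(2DS/H) · √((H + b)/b)
   = √(2 × 76,500 × 360 / 41.1) · √((41.1 + 512) / 512)
   = 1,157.647 × 1.0394 ≈ 1,203.21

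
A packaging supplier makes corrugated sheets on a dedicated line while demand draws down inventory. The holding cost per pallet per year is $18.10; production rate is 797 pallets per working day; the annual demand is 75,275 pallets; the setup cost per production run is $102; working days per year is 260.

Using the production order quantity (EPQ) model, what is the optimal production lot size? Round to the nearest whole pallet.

1,154 pallets

d = 75,275/260 = 289.5192 pallets/day;  effective holding cost H(1 − d/p) = 18.1·(1 − 289.5192/797) = 11.52497
Q* = √(2DS / H_eff) = √(2·75,275·102 / 11.52497) ≈ 1,154.30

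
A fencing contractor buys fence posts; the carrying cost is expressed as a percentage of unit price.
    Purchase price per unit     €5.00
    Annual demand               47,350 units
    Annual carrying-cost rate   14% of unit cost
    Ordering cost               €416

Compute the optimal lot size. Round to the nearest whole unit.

Carrying cost H = €5 × 14% = €0.7000/unit/yr
2DS/H = 2·47,350·416/0.7 = 56,278,857.14
EOQ = √56,278,857.14 ≈ 7,501.92

7,502 units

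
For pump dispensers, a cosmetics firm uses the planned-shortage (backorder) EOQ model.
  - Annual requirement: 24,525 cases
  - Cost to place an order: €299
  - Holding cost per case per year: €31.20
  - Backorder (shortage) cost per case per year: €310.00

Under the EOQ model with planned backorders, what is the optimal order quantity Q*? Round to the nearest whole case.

Q* = √(2DS/H) · √((H + b)/b)
   = √(2 × 24,525 × 299 / 31.2) · √((31.2 + 310) / 310)
   = 685.611 × 1.0491 ≈ 719.29

719 cases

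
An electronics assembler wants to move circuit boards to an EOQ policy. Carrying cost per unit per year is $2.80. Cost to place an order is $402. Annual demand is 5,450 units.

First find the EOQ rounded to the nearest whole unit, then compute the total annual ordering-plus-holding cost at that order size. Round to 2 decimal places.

$3,502.72

Optimal lot size Q* = (2 × 5,450 × $402 / $2.8)^½ ≈ 1,250.97 → Q = 1,251 units
Orders/yr = 5,450/1,251 = 4.357; ordering cost = 4.357 × $402 = $1,751.32
Average inventory = 1,251/2 = 625.5; holding cost = 625.5 × $2.8 = $1,751.40
Total = $1,751.32 + $1,751.40 = $3,502.72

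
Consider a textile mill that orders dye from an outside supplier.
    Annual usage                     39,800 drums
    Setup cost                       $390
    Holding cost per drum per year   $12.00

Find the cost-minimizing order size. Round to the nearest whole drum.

1,608 drums

EOQ = √(2DS/H) = √(2 × 39,800 × 390 / 12)
    = √(2,587,000.00) ≈ 1,608.42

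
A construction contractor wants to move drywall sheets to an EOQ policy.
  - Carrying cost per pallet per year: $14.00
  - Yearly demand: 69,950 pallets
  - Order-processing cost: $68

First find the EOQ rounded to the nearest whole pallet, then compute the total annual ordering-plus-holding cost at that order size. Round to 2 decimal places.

2DS/H = 2·69,950·68/14 = 679,514.29
EOQ = √679,514.29 ≈ 824.33 → Q = 824 pallets
Annual ordering cost = (D/Q)·S = (69,950/824) × 68 = $5,772.57
Annual holding cost  = (Q/2)·H = (824/2) × 14 = $5,768.00
Total = $5,772.57 + $5,768.00 = $11,540.57

$11,540.57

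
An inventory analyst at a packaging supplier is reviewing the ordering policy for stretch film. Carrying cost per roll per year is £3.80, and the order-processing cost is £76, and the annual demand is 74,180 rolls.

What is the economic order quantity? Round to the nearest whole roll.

Optimal lot size Q* = (2 × 74,180 × £76 / £3.8)^½ ≈ 1,722.56

1,723 rolls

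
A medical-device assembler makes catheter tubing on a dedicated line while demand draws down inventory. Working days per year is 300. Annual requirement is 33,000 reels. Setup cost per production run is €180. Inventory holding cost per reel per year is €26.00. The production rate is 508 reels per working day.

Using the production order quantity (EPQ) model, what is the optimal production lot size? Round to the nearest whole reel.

764 reels

d = 33,000/300 = 110.0000 reels/day;  effective holding cost H(1 − d/p) = 26·(1 − 110.0000/508) = 20.37008
Q* = √(2DS / H_eff) = √(2·33,000·180 / 20.37008) ≈ 763.68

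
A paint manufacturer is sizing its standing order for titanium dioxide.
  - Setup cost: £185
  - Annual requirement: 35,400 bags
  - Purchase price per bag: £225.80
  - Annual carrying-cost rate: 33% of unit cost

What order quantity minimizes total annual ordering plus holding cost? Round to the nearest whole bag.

419 bags

Carrying cost H = £225.8 × 33% = £74.5140/bag/yr
Q* = √(2·D·S / H) = √(2·35,400·185 / 74.514) = √175,779.0 ≈ 419.26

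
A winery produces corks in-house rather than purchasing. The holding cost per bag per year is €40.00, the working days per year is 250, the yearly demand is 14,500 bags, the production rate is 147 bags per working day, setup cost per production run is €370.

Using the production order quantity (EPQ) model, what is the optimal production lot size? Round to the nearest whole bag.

Daily demand d = 14,500/250 = 58.000; p = 147; 1 − d/p = 0.60544
EPQ = √(2DS / (H(1 − d/p)))
    = √(2 × 14,500 × 370 / (40 × 0.60544)) ≈ 665.63

666 bags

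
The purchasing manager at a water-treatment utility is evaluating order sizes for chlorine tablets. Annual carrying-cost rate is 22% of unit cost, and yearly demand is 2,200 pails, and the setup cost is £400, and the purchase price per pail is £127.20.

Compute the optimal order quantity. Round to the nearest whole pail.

Holding cost per pail per year: H = 22% × £127.2 = £27.9840
Q* = √(2·D·S / H) = √(2·2,200·400 / 27.984) = √62,893.1 ≈ 250.78

251 pails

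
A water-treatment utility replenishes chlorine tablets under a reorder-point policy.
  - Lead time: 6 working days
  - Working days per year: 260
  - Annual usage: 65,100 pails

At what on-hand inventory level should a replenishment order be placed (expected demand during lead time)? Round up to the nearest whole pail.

1,503 pails

Daily demand d = 65,100 / 260 = 250.385 pails/day
Demand during lead time = 250.385 × 6 = 1,502.31
Reorder point = 1,502.31 → round up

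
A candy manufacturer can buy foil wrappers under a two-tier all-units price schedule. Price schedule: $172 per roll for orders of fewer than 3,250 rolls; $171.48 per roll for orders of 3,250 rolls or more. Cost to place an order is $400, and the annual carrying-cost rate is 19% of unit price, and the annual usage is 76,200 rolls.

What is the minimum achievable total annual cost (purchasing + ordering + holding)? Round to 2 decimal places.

H₁ = 19%×$172 = $32.6800;  H₂ = 19%×$171.48 = $32.5812
EOQ₁ = √(2×76,200×400/32.6800) = 1,365.78  (< 3,250, feasible at tier 1)
EOQ₂ = √(2×76,200×400/32.5812) = 1,367.85  (< 3,250 → use Q = 3,250 at tier-2 price)
TC(tier 1 (EOQ₁), Q≈1,365.8) = $13,151,033.76
TC(tier 2, Q≈3,250.0) = $13,129,098.91
Minimum at tier 2: $13,129,098.91

$13,129,098.91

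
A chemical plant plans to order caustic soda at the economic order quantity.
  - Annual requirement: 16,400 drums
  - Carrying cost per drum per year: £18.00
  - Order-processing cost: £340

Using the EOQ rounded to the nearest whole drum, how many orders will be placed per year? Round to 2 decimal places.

2DS/H = 2·16,400·340/18 = 619,555.56
EOQ = √619,555.56 ≈ 787.12 → Q = 787
N = D/Q = 16,400/787 ≈ 20.839 orders/yr

20.84 orders per year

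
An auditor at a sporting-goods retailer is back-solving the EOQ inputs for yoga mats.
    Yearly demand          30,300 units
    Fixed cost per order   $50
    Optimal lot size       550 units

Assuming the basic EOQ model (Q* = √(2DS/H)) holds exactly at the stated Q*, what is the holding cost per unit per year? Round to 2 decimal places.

$10.02

EOQ relation: Q² = 2DS/H, so rearrange for the unknown.
H = 2DS / Q² = 2 × 30,300 × 50 / 550² = 10.0165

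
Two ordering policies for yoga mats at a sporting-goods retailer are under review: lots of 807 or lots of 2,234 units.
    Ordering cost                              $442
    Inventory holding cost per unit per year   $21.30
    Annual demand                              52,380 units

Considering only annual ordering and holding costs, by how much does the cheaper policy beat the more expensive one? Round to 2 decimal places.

$3,127.92

TC(Q) = (D/Q)S + (Q/2)H
TC(807) = (52,380/807)×442 + (807/2)×21.3 = $37,283.47
TC(2,234) = (52,380/2,234)×442 + (2,234/2)×21.3 = $34,155.56
Lots of 2,234 are cheaper by $3,127.92.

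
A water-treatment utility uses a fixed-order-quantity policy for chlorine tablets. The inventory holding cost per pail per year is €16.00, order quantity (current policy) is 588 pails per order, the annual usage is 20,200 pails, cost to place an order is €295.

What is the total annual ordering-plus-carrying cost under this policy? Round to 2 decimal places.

Ordering: D/Q × S = 20,200/588 × €295 = €10,134.35
Holding:  Q/2 × H = 588/2 × €16 = €4,704.00
Total = €10,134.35 + €4,704.00 = €14,838.35

€14,838.35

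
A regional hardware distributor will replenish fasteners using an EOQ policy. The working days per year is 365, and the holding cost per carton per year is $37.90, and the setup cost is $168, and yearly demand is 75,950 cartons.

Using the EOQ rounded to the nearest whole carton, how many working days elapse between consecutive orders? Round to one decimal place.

2DS/H = 2·75,950·168/37.9 = 673,329.82
EOQ = √673,329.82 ≈ 820.57 → Q = 821 cartons
Days between orders = 365 / (D/Q) = 365 / 92.509 ≈ 3.946

3.9 days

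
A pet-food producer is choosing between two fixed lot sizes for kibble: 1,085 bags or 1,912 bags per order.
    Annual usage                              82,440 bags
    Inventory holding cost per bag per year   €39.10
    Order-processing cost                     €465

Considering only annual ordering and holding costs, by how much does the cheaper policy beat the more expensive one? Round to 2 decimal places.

€885.90

TC(Q) = (D/Q)S + (Q/2)H
TC(1,085) = (82,440/1,085)×465 + (1,085/2)×39.1 = €56,543.18
TC(1,912) = (82,440/1,912)×465 + (1,912/2)×39.1 = €57,429.08
Cheaper: Q = 1,085.  Difference = €885.90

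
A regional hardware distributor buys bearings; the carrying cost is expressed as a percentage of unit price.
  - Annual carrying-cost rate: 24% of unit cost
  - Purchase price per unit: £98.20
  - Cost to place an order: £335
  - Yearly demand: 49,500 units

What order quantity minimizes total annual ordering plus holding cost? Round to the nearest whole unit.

Carrying cost H = £98.2 × 24% = £23.5680/unit/yr
Optimal lot size Q* = (2 × 49,500 × £335 / £23.568)^½ ≈ 1,186.26

1,186 units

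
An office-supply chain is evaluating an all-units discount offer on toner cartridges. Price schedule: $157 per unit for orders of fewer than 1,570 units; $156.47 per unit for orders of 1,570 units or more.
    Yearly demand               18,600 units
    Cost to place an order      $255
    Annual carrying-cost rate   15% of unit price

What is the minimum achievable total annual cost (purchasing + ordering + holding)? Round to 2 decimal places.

$2,931,787.36

H₁ = 15%×$157 = $23.5500;  H₂ = 15%×$156.47 = $23.4705
EOQ₁ = √(2×18,600×255/23.5500) = 634.67  (< 1,570, feasible at tier 1)
EOQ₂ = √(2×18,600×255/23.4705) = 635.74  (< 1,570 → use Q = 1,570 at tier-2 price)
TC(tier 1 (EOQ₁), Q≈634.7) = $2,935,146.41
TC(tier 2, Q≈1,570.0) = $2,931,787.36
Minimum at tier 2: $2,931,787.36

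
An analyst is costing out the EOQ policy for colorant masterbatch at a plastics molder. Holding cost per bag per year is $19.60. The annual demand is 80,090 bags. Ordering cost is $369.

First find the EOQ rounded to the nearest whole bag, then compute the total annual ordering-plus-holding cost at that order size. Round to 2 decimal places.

Q* = √(2·D·S / H) = √(2·80,090·369 / 19.6) = √3,015,633.7 ≈ 1,736.56 → Q = 1,737 bags
Orders/yr = 80,090/1,737 = 46.108; ordering cost = 46.108 × $369 = $17,013.94
Average inventory = 1,737/2 = 868.5; holding cost = 868.5 × $19.6 = $17,022.60
Total = $17,013.94 + $17,022.60 = $34,036.54

$34,036.54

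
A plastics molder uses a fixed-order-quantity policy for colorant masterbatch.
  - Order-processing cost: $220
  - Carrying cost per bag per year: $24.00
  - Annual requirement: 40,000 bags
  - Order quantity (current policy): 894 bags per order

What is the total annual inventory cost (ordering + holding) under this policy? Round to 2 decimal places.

$20,571.40

Orders/yr = 40,000/894 = 44.743; ordering cost = 44.743 × $220 = $9,843.40
Average inventory = 894/2 = 447; holding cost = 447 × $24 = $10,728.00
Total = $9,843.40 + $10,728.00 = $20,571.40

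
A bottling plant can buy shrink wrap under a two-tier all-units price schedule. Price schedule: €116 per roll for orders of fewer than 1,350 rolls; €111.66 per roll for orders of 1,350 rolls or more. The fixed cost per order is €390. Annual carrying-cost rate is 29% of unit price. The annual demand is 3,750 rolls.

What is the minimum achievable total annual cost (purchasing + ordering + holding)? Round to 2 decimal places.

H₁ = 29%×€116 = €33.6400;  H₂ = 29%×€111.66 = €32.3814
EOQ₁ = √(2×3,750×390/33.6400) = 294.87  (< 1,350, feasible at tier 1)
EOQ₂ = √(2×3,750×390/32.3814) = 300.55  (< 1,350 → use Q = 1,350 at tier-2 price)
TC(tier 1 (EOQ₁), Q≈294.9) = €444,919.53
TC(tier 2, Q≈1,350.0) = €441,665.78
Minimum at tier 2: €441,665.78

€441,665.78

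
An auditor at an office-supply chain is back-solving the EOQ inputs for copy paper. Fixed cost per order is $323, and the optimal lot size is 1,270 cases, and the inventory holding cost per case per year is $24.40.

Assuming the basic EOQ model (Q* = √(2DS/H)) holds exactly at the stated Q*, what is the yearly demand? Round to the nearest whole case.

60,921 cases per year

From Q* = √(2DS/H) ⇒ Q*² = 2DS/H.
D = Q²H / (2S) = 1,270² × 24.4 / (2 × 323) = 60,920.68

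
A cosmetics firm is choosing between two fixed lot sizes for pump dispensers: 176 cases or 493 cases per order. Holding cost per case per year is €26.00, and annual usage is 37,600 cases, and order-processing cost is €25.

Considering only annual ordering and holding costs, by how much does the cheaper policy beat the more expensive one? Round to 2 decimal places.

For each Q, cost = (D/Q)·S + (Q/2)·H.
TC(176) = (37,600/176)×25 + (176/2)×26 = €7,628.91
TC(493) = (37,600/493)×25 + (493/2)×26 = €8,315.69
Cheaper: Q = 176.  Difference = €686.78

€686.78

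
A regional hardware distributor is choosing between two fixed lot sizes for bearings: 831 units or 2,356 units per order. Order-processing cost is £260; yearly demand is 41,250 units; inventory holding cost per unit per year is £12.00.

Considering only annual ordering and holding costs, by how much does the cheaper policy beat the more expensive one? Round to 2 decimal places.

£796.07

For each Q, cost = (D/Q)·S + (Q/2)·H.
TC(831) = (41,250/831)×260 + (831/2)×12 = £17,892.14
TC(2,356) = (41,250/2,356)×260 + (2,356/2)×12 = £18,688.21
Lots of 831 are cheaper by £796.07.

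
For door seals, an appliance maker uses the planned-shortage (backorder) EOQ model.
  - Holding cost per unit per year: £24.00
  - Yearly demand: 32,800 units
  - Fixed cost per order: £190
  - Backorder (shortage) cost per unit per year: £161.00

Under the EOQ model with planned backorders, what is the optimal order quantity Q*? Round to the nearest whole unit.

772 units

Basic EOQ = √(2·32,800·190/24) = 720.648
Backorder adjustment √((H+b)/b) = √((24+161)/161) = 1.0719
Q* = 720.648 × 1.0719 ≈ 772.50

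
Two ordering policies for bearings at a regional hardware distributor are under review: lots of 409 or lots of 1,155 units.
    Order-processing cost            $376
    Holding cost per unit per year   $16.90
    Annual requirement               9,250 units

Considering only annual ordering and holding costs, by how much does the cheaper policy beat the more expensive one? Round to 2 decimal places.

$811.29

For each Q, cost = (D/Q)·S + (Q/2)·H.
TC(409) = (9,250/409)×376 + (409/2)×16.9 = $11,959.72
TC(1,155) = (9,250/1,155)×376 + (1,155/2)×16.9 = $12,771.01
Cheaper: Q = 409.  Difference = $811.29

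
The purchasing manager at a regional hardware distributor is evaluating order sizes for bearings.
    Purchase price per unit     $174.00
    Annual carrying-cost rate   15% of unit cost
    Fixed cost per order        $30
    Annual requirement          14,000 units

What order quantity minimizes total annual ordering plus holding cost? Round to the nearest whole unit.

179 units

H = i·C = 0.15 × $174 = $26.1000 per unit-year
Q* = √(2·D·S / H) = √(2·14,000·30 / 26.1) = √32,183.9 ≈ 179.40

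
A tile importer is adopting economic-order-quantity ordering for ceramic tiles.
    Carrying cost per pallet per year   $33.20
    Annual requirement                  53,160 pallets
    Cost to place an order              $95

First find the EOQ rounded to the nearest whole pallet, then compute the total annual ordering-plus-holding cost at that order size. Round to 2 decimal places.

EOQ = √(2DS/H) = √(2 × 53,160 × 95 / 33.2)
    = √(304,228.92) ≈ 551.57 → Q = 552 pallets
Ordering: D/Q × S = 53,160/552 × $95 = $9,148.91
Holding:  Q/2 × H = 552/2 × $33.2 = $9,163.20
Total = $9,148.91 + $9,163.20 = $18,312.11

$18,312.11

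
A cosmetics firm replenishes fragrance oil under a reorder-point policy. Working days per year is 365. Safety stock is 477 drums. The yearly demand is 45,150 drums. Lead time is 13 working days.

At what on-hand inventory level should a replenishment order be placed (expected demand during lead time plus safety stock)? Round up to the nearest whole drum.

2,086 drums

Daily demand d = 45,150 / 365 = 123.699 drums/day
Demand during lead time = 123.699 × 13 = 1,608.08
Reorder point = 1,608.08 + 477 = 2,085.08 → round up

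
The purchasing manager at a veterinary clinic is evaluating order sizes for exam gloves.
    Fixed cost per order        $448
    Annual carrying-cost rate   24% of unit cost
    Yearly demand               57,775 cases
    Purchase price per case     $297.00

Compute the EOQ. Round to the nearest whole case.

Carrying cost H = $297 × 24% = $71.2800/case/yr
Q* = √(2·D·S / H) = √(2·57,775·448 / 71.28) = √726,240.2 ≈ 852.20

852 cases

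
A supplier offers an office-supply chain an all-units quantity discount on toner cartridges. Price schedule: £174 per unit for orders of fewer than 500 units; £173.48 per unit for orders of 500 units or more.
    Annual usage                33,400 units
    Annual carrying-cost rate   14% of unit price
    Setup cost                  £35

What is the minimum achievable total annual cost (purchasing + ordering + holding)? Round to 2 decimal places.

£5,802,641.80

H₁ = 14%×£174 = £24.3600;  H₂ = 14%×£173.48 = £24.2872
EOQ₁ = √(2×33,400×35/24.3600) = 309.80  (< 500, feasible at tier 1)
EOQ₂ = √(2×33,400×35/24.2872) = 310.27  (< 500 → use Q = 500 at tier-2 price)
TC(tier 1 (EOQ₁), Q≈309.8) = £5,819,146.77
TC(tier 2, Q≈500.0) = £5,802,641.80
Minimum at tier 2: £5,802,641.80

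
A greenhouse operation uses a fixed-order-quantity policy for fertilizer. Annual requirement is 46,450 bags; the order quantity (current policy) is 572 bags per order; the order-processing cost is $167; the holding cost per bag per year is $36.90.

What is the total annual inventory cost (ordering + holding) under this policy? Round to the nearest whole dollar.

$24,115

Orders/yr = 46,450/572 = 81.206; ordering cost = 81.206 × $167 = $13,561.45
Average inventory = 572/2 = 286; holding cost = 286 × $36.9 = $10,553.40
Total = $13,561.45 + $10,553.40 = $24,114.85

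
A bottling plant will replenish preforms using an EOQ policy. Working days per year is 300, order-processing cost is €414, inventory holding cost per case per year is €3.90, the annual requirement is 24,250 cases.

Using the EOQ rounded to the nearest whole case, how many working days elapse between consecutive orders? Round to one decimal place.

2DS/H = 2·24,250·414/3.9 = 5,148,461.54
EOQ = √5,148,461.54 ≈ 2,269.02 → Q = 2,269 cases
Cycle time = (working days × Q)/D = (300 × 2,269) / 24,250 = 28.070 days

28.1 days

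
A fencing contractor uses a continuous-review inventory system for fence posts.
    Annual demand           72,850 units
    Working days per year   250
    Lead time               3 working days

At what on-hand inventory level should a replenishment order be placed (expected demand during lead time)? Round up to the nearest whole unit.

875 units

Daily demand d = 72,850 / 250 = 291.400 units/day
Demand during lead time = 291.400 × 3 = 874.20
Reorder point = 874.20 → round up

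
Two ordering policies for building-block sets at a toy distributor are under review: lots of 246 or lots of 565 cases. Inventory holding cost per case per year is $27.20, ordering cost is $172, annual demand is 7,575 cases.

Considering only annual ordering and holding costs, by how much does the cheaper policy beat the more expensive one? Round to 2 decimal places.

$1,348.08

TC(Q) = (D/Q)S + (Q/2)H
TC(246) = (7,575/246)×172 + (246/2)×27.2 = $8,641.94
TC(565) = (7,575/565)×172 + (565/2)×27.2 = $9,990.02
|ΔTC| = |$8,641.94 − $9,990.02| = $1,348.08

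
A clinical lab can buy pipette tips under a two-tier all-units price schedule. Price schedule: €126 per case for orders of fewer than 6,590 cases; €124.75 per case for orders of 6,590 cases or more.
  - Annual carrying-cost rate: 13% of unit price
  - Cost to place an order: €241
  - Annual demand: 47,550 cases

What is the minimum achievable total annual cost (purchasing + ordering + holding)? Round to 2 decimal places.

H₁ = 13%×€126 = €16.3800;  H₂ = 13%×€124.75 = €16.2175
EOQ₁ = √(2×47,550×241/16.3800) = 1,182.88  (< 6,590, feasible at tier 1)
EOQ₂ = √(2×47,550×241/16.2175) = 1,188.79  (< 6,590 → use Q = 6,590 at tier-2 price)
TC(tier 1 (EOQ₁), Q≈1,182.9) = €6,010,675.63
TC(tier 2, Q≈6,590.0) = €5,987,038.09
Minimum at tier 2: €5,987,038.09

€5,987,038.09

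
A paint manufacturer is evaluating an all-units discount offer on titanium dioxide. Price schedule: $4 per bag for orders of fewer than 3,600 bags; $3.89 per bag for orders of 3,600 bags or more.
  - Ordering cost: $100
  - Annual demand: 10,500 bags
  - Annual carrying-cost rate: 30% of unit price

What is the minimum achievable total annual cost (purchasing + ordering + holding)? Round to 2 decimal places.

H₁ = 30%×$4 = $1.2000;  H₂ = 30%×$3.89 = $1.1670
EOQ₁ = √(2×10,500×100/1.2000) = 1,322.88  (< 3,600, feasible at tier 1)
EOQ₂ = √(2×10,500×100/1.1670) = 1,341.45  (< 3,600 → use Q = 3,600 at tier-2 price)
TC(tier 1 (EOQ₁), Q≈1,322.9) = $43,587.45
TC(tier 2, Q≈3,600.0) = $43,237.27
Minimum at tier 2: $43,237.27

$43,237.27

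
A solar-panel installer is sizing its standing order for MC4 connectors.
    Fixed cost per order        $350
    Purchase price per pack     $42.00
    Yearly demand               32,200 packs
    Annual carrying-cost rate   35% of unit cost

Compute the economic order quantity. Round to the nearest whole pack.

1,238 packs

Carrying cost H = $42 × 35% = $14.7000/pack/yr
2DS/H = 2·32,200·350/14.7 = 1,533,333.33
EOQ = √1,533,333.33 ≈ 1,238.28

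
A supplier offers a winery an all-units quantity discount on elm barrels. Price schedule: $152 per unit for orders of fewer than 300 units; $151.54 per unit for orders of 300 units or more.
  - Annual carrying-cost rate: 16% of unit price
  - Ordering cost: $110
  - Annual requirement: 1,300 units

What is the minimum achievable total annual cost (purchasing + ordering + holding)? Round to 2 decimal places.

$200,237.33

H₁ = 16%×$152 = $24.3200;  H₂ = 16%×$151.54 = $24.2464
EOQ₁ = √(2×1,300×110/24.3200) = 108.44  (< 300, feasible at tier 1)
EOQ₂ = √(2×1,300×110/24.2464) = 108.61  (< 300 → use Q = 300 at tier-2 price)
TC(tier 1 (EOQ₁), Q≈108.4) = $200,237.33
TC(tier 2, Q≈300.0) = $201,115.63
Minimum at tier 1 (EOQ₁): $200,237.33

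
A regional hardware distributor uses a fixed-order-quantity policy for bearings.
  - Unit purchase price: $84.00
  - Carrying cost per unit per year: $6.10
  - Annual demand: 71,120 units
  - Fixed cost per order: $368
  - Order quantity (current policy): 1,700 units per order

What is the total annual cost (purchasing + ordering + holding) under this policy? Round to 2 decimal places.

$5,994,660.39

Annual ordering cost = (D/Q)·S = (71,120/1,700) × 368 = $15,395.39
Annual holding cost  = (Q/2)·H = (1,700/2) × 6.1 = $5,185.00
Purchase cost = D·C = 71,120 × 84 = $5,974,080.00
Total = $15,395.39 + $5,185.00 + $5,974,080.00 = $5,994,660.39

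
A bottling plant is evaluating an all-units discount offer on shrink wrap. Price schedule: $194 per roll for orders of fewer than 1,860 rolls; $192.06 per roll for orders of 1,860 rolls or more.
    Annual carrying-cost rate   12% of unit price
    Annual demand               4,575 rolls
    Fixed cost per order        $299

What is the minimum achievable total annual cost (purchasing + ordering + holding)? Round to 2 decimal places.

H₁ = 12%×$194 = $23.2800;  H₂ = 12%×$192.06 = $23.0472
EOQ₁ = √(2×4,575×299/23.2800) = 342.81  (< 1,860, feasible at tier 1)
EOQ₂ = √(2×4,575×299/23.0472) = 344.54  (< 1,860 → use Q = 1,860 at tier-2 price)
TC(tier 1 (EOQ₁), Q≈342.8) = $895,530.64
TC(tier 2, Q≈1,860.0) = $900,843.84
Minimum at tier 1 (EOQ₁): $895,530.64

$895,530.64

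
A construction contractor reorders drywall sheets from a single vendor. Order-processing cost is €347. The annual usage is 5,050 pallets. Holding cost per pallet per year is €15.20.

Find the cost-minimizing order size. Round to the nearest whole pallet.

480 pallets

EOQ = √(2DS/H) = √(2 × 5,050 × 347 / 15.2)
    = √(230,572.37) ≈ 480.18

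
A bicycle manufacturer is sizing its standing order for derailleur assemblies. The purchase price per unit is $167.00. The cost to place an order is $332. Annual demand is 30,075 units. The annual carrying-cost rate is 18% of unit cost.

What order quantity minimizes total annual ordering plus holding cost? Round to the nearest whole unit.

815 units

Carrying cost H = $167 × 18% = $30.0600/unit/yr
EOQ = √(2DS/H) = √(2 × 30,075 × 332 / 30.06)
    = √(664,331.34) ≈ 815.07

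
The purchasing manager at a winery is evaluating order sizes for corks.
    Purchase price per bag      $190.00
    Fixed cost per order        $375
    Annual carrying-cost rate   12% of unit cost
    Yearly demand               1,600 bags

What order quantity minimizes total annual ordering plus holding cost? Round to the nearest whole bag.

229 bags

Carrying cost H = $190 × 12% = $22.8000/bag/yr
EOQ = √(2DS/H) = √(2 × 1,600 × 375 / 22.8)
    = √(52,631.58) ≈ 229.42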